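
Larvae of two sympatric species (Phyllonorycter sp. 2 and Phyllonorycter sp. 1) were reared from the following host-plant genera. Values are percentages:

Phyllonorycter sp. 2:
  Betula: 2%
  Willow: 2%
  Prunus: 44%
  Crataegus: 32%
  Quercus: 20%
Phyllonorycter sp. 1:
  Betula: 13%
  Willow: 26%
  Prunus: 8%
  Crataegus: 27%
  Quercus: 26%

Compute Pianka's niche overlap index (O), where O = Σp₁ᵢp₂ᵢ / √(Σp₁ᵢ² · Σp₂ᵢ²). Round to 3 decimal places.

0.650

Convert percentages to proportions (divide by 100).
Σ p₁ᵢp₂ᵢ = 0.0026 + 0.0052 + 0.0352 + 0.0864 + 0.0520 = 0.1814
Σp_1ᵢ² = 0.02² + 0.02² + 0.44² + 0.32² + 0.20² = 0.0004 + 0.0004 + 0.1936 + 0.1024 + 0.0400 = 0.3368
Σp_2ᵢ² = 0.13² + 0.26² + 0.08² + 0.27² + 0.26² = 0.0169 + 0.0676 + 0.0064 + 0.0729 + 0.0676 = 0.2314
O = 0.1814 / √(0.3368 × 0.2314) = 0.1814 / 0.279169 = 0.64979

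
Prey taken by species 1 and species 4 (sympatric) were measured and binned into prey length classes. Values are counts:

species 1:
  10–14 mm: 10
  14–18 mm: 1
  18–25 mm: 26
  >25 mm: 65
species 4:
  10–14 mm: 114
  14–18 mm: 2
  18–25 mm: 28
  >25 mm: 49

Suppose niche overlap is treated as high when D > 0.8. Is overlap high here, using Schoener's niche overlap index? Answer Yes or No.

Proportions for species 1 (n=102): 10/102=0.0980, 1/102=0.0098, 26/102=0.2549, 65/102=0.6373
Proportions for species 4 (n=193): 114/193=0.5907, 2/193=0.0104, 28/193=0.1451, 49/193=0.2539
Σ|p₁ᵢ − p₂ᵢ| = 0.4927 + 0.0006 + 0.1098 + 0.3834 = 0.9865
D = 1 − ½ × 0.9865 = 1 − 0.49325 = 0.50675
D = 0.50675 < 0.8 → No.

No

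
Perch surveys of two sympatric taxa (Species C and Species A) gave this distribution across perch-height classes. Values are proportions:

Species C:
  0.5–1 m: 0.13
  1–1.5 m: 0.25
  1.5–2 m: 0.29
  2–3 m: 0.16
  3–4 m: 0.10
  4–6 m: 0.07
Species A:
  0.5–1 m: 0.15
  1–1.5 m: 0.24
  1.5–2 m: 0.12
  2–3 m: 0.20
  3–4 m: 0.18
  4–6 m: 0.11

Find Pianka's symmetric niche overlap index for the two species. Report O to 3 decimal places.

0.900

Σ p₁ᵢp₂ᵢ = 0.0195 + 0.0600 + 0.0348 + 0.0320 + 0.0180 + 0.0077 = 0.1720
Σp_1ᵢ² = 0.13² + 0.25² + 0.29² + 0.16² + 0.10² + 0.07² = 0.0169 + 0.0625 + 0.0841 + 0.0256 + 0.0100 + 0.0049 = 0.2040
Σp_2ᵢ² = 0.15² + 0.24² + 0.12² + 0.20² + 0.18² + 0.11² = 0.0225 + 0.0576 + 0.0144 + 0.0400 + 0.0324 + 0.0121 = 0.1790
O = 0.1720 / √(0.2040 × 0.1790) = 0.1720 / 0.191092 = 0.90009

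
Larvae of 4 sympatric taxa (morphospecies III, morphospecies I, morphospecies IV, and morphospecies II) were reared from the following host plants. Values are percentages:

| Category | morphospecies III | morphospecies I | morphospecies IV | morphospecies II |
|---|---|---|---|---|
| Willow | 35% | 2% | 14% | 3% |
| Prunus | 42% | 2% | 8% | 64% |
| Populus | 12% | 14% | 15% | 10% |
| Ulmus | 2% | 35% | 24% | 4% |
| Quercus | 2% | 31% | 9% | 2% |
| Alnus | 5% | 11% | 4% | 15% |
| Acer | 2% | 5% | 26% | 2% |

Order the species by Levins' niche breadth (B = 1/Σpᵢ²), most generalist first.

Convert percentages to proportions (divide by 100).
Σp_IIIᵢ² = 0.35² + 0.42² + 0.12² + 0.02² + 0.02² + 0.05² + 0.02² = 0.1225 + 0.1764 + 0.0144 + 0.0004 + 0.0004 + 0.0025 + 0.0004 = 0.3170
B_III = 1 / 0.3170 = 3.1546
Σp_Iᵢ² = 0.02² + 0.02² + 0.14² + 0.35² + 0.31² + 0.11² + 0.05² = 0.0004 + 0.0004 + 0.0196 + 0.1225 + 0.0961 + 0.0121 + 0.0025 = 0.2536
B_I = 1 / 0.2536 = 3.9432
Σp_IVᵢ² = 0.14² + 0.08² + 0.15² + 0.24² + 0.09² + 0.04² + 0.26² = 0.0196 + 0.0064 + 0.0225 + 0.0576 + 0.0081 + 0.0016 + 0.0676 = 0.1834
B_IV = 1 / 0.1834 = 5.4526
Σp_IIᵢ² = 0.03² + 0.64² + 0.10² + 0.04² + 0.02² + 0.15² + 0.02² = 0.0009 + 0.4096 + 0.0100 + 0.0016 + 0.0004 + 0.0225 + 0.0004 = 0.4454
B_II = 1 / 0.4454 = 2.2452
Ranking by B (broadest → narrowest): morphospecies IV (5.45) > morphospecies I (3.94) > morphospecies III (3.15) > morphospecies II (2.25)

morphospecies IV > morphospecies I > morphospecies III > morphospecies II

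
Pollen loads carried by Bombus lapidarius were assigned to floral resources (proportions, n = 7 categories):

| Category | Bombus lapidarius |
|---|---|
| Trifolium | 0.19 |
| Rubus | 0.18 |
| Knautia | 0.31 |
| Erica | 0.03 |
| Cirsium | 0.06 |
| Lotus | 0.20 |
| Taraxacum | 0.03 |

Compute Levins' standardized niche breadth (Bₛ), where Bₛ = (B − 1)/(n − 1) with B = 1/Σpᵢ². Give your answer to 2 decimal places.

0.63

Σpᵢ² = 0.19² + 0.18² + 0.31² + 0.03² + 0.06² + 0.20² + 0.03² = 0.0361 + 0.0324 + 0.0961 + 0.0009 + 0.0036 + 0.0400 + 0.0009 = 0.2100
B = 1 / 0.2100 = 4.7619
Bₛ = (B − 1)/(n − 1) = (4.7619 − 1)/(7 − 1) = 3.7619/6 = 0.6270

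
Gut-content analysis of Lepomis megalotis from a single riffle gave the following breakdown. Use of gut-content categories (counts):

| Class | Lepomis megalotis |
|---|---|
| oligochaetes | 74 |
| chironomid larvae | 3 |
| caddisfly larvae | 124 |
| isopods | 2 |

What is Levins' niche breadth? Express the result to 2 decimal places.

Proportions for Lepomis megalotis (n=203): 74/203=0.3645, 3/203=0.0148, 124/203=0.6108, 2/203=0.0099
Σpᵢ² = 0.3645² + 0.0148² + 0.6108² + 0.0099² = 0.132860 + 0.000219 + 0.373077 + 0.000098 = 0.506254
B = 1 / 0.506254 = 1.9753

1.98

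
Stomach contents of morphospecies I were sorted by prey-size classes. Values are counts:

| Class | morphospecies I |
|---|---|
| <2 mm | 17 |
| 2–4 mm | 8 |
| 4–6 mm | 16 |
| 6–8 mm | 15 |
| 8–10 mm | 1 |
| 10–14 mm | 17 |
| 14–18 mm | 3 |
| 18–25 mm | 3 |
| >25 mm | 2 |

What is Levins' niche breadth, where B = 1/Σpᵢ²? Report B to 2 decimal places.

5.87

Proportions for morphospecies I (n=82): 17/82=0.2073, 8/82=0.0976, 16/82=0.1951, 15/82=0.1829, 1/82=0.0122, 17/82=0.2073, 3/82=0.0366, 3/82=0.0366, 2/82=0.0244
Σpᵢ² = 0.2073² + 0.0976² + 0.1951² + 0.1829² + 0.0122² + 0.2073² + 0.0366² + 0.0366² + 0.0244² = 0.042973 + 0.009526 + 0.038064 + 0.033452 + 0.000149 + 0.042973 + 0.001340 + 0.001340 + 0.000595 = 0.170412
B = 1 / 0.170412 = 5.8681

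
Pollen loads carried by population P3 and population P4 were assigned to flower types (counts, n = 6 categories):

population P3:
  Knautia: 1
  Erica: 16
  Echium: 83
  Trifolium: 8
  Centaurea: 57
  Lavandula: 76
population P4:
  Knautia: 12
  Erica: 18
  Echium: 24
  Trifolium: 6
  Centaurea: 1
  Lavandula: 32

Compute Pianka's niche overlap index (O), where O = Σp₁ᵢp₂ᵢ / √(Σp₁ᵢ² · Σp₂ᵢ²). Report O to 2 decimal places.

0.83

Proportions for population P3 (n=241): 1/241=0.0041, 16/241=0.0664, 83/241=0.3444, 8/241=0.0332, 57/241=0.2365, 76/241=0.3154
Proportions for population P4 (n=93): 12/93=0.1290, 18/93=0.1935, 24/93=0.2581, 6/93=0.0645, 1/93=0.0108, 32/93=0.3441
Σ p₁ᵢp₂ᵢ = 0.000529 + 0.012848 + 0.088890 + 0.002141 + 0.002554 + 0.108529 = 0.215491
Σp_1ᵢ² = 0.0041² + 0.0664² + 0.3444² + 0.0332² + 0.2365² + 0.3154² = 0.000017 + 0.004409 + 0.118611 + 0.001102 + 0.055932 + 0.099477 = 0.279548
Σp_2ᵢ² = 0.1290² + 0.1935² + 0.2581² + 0.0645² + 0.0108² + 0.3441² = 0.016641 + 0.037442 + 0.066616 + 0.004160 + 0.000117 + 0.118405 = 0.243381
O = 0.215491 / √(0.279548 × 0.243381) = 0.215491 / 0.2608384 = 0.8261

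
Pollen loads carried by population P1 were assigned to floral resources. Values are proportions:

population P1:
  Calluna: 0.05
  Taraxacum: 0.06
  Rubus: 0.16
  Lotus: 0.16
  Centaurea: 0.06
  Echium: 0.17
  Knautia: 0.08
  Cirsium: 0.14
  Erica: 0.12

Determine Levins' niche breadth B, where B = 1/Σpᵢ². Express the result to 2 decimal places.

Σpᵢ² = 0.05² + 0.06² + 0.16² + 0.16² + 0.06² + 0.17² + 0.08² + 0.14² + 0.12² = 0.0025 + 0.0036 + 0.0256 + 0.0256 + 0.0036 + 0.0289 + 0.0064 + 0.0196 + 0.0144 = 0.1302
B = 1 / 0.1302 = 7.6805

7.68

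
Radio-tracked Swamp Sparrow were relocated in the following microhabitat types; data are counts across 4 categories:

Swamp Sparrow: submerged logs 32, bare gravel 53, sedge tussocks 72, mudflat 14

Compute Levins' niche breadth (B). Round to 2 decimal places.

Proportions for Swamp Sparrow (n=171): 32/171=0.1871, 53/171=0.3099, 72/171=0.4211, 14/171=0.0819
Σpᵢ² = 0.1871² + 0.3099² + 0.4211² + 0.0819² = 0.035006 + 0.096038 + 0.177325 + 0.006708 = 0.315077
B = 1 / 0.315077 = 3.1738

3.17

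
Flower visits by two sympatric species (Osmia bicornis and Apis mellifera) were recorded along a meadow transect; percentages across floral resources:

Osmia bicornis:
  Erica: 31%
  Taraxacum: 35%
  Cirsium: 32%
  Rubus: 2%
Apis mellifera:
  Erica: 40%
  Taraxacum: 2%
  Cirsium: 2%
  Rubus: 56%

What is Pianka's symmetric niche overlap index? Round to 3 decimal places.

Convert percentages to proportions (divide by 100).
Σ p₁ᵢp₂ᵢ = 0.1240 + 0.0070 + 0.0064 + 0.0112 = 0.1486
Σp_1ᵢ² = 0.31² + 0.35² + 0.32² + 0.02² = 0.0961 + 0.1225 + 0.1024 + 0.0004 = 0.3214
Σp_2ᵢ² = 0.40² + 0.02² + 0.02² + 0.56² = 0.1600 + 0.0004 + 0.0004 + 0.3136 = 0.4744
O = 0.1486 / √(0.3214 × 0.4744) = 0.1486 / 0.390477 = 0.38056

0.381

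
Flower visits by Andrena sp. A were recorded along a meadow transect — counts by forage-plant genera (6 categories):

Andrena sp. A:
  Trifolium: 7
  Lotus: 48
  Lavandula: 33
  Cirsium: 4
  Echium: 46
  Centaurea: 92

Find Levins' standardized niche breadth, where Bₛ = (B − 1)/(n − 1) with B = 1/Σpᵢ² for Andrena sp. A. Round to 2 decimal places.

Proportions for Andrena sp. A (n=230): 7/230=0.0304, 48/230=0.2087, 33/230=0.1435, 4/230=0.0174, 46/230=0.2000, 92/230=0.4000
Σpᵢ² = 0.0304² + 0.2087² + 0.1435² + 0.0174² + 0.2000² + 0.4000² = 0.000924 + 0.043556 + 0.020592 + 0.000303 + 0.040000 + 0.160000 = 0.265375
B = 1 / 0.265375 = 3.7683
Bₛ = (B − 1)/(n − 1) = (3.7683 − 1)/(6 − 1) = 2.7683/5 = 0.5537

0.55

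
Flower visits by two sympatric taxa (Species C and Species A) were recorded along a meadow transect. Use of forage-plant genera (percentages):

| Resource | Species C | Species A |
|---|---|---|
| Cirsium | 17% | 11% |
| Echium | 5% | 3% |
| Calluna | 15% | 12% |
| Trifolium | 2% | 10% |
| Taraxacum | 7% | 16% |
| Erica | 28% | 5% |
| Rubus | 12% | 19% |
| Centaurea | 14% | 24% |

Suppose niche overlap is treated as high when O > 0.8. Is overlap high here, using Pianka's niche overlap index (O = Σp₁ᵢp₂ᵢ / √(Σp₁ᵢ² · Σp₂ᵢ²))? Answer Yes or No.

Convert percentages to proportions (divide by 100).
Σ p₁ᵢp₂ᵢ = 0.0187 + 0.0015 + 0.0180 + 0.0020 + 0.0112 + 0.0140 + 0.0228 + 0.0336 = 0.1218
Σp_1ᵢ² = 0.17² + 0.05² + 0.15² + 0.02² + 0.07² + 0.28² + 0.12² + 0.14² = 0.0289 + 0.0025 + 0.0225 + 0.0004 + 0.0049 + 0.0784 + 0.0144 + 0.0196 = 0.1716
Σp_2ᵢ² = 0.11² + 0.03² + 0.12² + 0.10² + 0.16² + 0.05² + 0.19² + 0.24² = 0.0121 + 0.0009 + 0.0144 + 0.0100 + 0.0256 + 0.0025 + 0.0361 + 0.0576 = 0.1592
O = 0.1218 / √(0.1716 × 0.1592) = 0.1218 / 0.16528 = 0.7369
O = 0.7369 < 0.8 → No.

No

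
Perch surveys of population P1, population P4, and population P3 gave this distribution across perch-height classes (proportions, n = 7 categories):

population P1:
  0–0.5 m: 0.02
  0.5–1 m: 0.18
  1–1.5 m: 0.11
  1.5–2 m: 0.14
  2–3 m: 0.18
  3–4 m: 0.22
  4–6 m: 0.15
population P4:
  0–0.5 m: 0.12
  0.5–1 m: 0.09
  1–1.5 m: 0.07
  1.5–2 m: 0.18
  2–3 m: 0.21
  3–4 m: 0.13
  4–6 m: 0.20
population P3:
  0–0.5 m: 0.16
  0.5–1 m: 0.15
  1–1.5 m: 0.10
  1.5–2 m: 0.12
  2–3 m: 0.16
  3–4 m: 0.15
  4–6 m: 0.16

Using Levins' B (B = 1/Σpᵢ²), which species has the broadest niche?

population P3

Σp_P1ᵢ² = 0.02² + 0.18² + 0.11² + 0.14² + 0.18² + 0.22² + 0.15² = 0.0004 + 0.0324 + 0.0121 + 0.0196 + 0.0324 + 0.0484 + 0.0225 = 0.1678
B_P1 = 1 / 0.1678 = 5.9595
Σp_P4ᵢ² = 0.12² + 0.09² + 0.07² + 0.18² + 0.21² + 0.13² + 0.20² = 0.0144 + 0.0081 + 0.0049 + 0.0324 + 0.0441 + 0.0169 + 0.0400 = 0.1608
B_P4 = 1 / 0.1608 = 6.2189
Σp_P3ᵢ² = 0.16² + 0.15² + 0.10² + 0.12² + 0.16² + 0.15² + 0.16² = 0.0256 + 0.0225 + 0.0100 + 0.0144 + 0.0256 + 0.0225 + 0.0256 = 0.1462
B_P3 = 1 / 0.1462 = 6.8399
Highest B → broadest niche (most generalist): population P3 (B = 6.84).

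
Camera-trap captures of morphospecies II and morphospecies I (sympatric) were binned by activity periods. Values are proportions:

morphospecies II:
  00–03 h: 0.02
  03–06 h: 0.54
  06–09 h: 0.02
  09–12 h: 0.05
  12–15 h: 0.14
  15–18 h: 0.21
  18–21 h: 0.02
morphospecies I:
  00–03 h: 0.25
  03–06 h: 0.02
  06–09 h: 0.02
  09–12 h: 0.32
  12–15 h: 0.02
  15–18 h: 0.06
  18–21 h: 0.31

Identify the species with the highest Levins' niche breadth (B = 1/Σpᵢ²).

morphospecies I

Σp_IIᵢ² = 0.02² + 0.54² + 0.02² + 0.05² + 0.14² + 0.21² + 0.02² = 0.0004 + 0.2916 + 0.0004 + 0.0025 + 0.0196 + 0.0441 + 0.0004 = 0.3590
B_II = 1 / 0.3590 = 2.7855
Σp_Iᵢ² = 0.25² + 0.02² + 0.02² + 0.32² + 0.02² + 0.06² + 0.31² = 0.0625 + 0.0004 + 0.0004 + 0.1024 + 0.0004 + 0.0036 + 0.0961 = 0.2658
B_I = 1 / 0.2658 = 3.7622
Highest B → broadest niche (most generalist): morphospecies I (B = 3.76).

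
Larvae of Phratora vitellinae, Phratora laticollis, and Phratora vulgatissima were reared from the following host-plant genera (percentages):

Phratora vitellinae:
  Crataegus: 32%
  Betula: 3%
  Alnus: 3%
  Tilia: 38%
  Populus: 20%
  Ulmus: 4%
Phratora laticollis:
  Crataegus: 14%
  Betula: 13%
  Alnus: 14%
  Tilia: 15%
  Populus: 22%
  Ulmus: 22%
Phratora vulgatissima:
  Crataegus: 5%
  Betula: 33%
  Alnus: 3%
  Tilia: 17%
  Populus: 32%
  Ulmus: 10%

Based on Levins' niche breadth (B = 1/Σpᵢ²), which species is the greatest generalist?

Convert percentages to proportions (divide by 100).
Σp_viteᵢ² = 0.32² + 0.03² + 0.03² + 0.38² + 0.20² + 0.04² = 0.1024 + 0.0009 + 0.0009 + 0.1444 + 0.0400 + 0.0016 = 0.2902
B_vite = 1 / 0.2902 = 3.4459
Σp_latiᵢ² = 0.14² + 0.13² + 0.14² + 0.15² + 0.22² + 0.22² = 0.0196 + 0.0169 + 0.0196 + 0.0225 + 0.0484 + 0.0484 = 0.1754
B_lati = 1 / 0.1754 = 5.7013
Σp_vulgᵢ² = 0.05² + 0.33² + 0.03² + 0.17² + 0.32² + 0.10² = 0.0025 + 0.1089 + 0.0009 + 0.0289 + 0.1024 + 0.0100 = 0.2536
B_vulg = 1 / 0.2536 = 3.9432
Highest B → broadest niche (most generalist): Phratora laticollis (B = 5.70).

Phratora laticollis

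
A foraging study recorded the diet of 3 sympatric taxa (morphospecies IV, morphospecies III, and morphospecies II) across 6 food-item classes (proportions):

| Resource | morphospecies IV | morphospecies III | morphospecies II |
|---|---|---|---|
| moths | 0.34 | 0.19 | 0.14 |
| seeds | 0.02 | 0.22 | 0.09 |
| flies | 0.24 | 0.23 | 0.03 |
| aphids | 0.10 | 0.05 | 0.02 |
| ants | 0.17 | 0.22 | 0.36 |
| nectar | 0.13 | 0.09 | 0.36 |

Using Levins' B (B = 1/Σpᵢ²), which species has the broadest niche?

morphospecies III

Σp_IVᵢ² = 0.34² + 0.02² + 0.24² + 0.10² + 0.17² + 0.13² = 0.1156 + 0.0004 + 0.0576 + 0.0100 + 0.0289 + 0.0169 = 0.2294
B_IV = 1 / 0.2294 = 4.3592
Σp_IIIᵢ² = 0.19² + 0.22² + 0.23² + 0.05² + 0.22² + 0.09² = 0.0361 + 0.0484 + 0.0529 + 0.0025 + 0.0484 + 0.0081 = 0.1964
B_III = 1 / 0.1964 = 5.0916
Σp_IIᵢ² = 0.14² + 0.09² + 0.03² + 0.02² + 0.36² + 0.36² = 0.0196 + 0.0081 + 0.0009 + 0.0004 + 0.1296 + 0.1296 = 0.2882
B_II = 1 / 0.2882 = 3.4698
Highest B → broadest niche (most generalist): morphospecies III (B = 5.09).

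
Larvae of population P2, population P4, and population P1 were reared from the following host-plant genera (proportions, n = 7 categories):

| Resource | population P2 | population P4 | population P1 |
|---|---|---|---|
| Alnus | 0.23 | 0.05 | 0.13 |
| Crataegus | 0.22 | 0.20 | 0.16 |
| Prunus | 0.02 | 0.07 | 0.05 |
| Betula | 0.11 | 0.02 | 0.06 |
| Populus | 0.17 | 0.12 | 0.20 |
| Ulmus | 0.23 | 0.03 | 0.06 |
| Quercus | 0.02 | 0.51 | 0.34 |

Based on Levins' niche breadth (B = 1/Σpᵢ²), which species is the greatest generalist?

population P2

Σp_P2ᵢ² = 0.23² + 0.22² + 0.02² + 0.11² + 0.17² + 0.23² + 0.02² = 0.0529 + 0.0484 + 0.0004 + 0.0121 + 0.0289 + 0.0529 + 0.0004 = 0.1960
B_P2 = 1 / 0.1960 = 5.1020
Σp_P4ᵢ² = 0.05² + 0.20² + 0.07² + 0.02² + 0.12² + 0.03² + 0.51² = 0.0025 + 0.0400 + 0.0049 + 0.0004 + 0.0144 + 0.0009 + 0.2601 = 0.3232
B_P4 = 1 / 0.3232 = 3.0941
Σp_P1ᵢ² = 0.13² + 0.16² + 0.05² + 0.06² + 0.20² + 0.06² + 0.34² = 0.0169 + 0.0256 + 0.0025 + 0.0036 + 0.0400 + 0.0036 + 0.1156 = 0.2078
B_P1 = 1 / 0.2078 = 4.8123
Highest B → broadest niche (most generalist): population P2 (B = 5.10).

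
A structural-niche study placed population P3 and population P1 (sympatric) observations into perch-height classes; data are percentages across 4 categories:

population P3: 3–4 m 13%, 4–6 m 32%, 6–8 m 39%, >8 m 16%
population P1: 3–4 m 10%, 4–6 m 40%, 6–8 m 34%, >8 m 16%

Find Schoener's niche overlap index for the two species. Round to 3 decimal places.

Convert percentages to proportions (divide by 100).
Σ|p₁ᵢ − p₂ᵢ| = 0.03 + 0.08 + 0.05 + 0.00 = 0.16
D = 1 − ½ × 0.16 = 1 − 0.080 = 0.92000

0.920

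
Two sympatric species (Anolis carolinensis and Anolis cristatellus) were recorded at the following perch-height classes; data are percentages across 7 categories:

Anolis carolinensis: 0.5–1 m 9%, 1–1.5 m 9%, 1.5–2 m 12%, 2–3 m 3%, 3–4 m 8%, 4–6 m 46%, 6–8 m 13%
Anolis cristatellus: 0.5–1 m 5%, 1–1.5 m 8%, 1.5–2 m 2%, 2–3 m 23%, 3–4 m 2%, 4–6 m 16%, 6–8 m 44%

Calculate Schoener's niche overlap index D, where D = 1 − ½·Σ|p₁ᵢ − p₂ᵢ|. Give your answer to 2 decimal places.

Convert percentages to proportions (divide by 100).
Σ|p₁ᵢ − p₂ᵢ| = 0.04 + 0.01 + 0.10 + 0.20 + 0.06 + 0.30 + 0.31 = 1.02
D = 1 − ½ × 1.02 = 1 − 0.510 = 0.4900

0.49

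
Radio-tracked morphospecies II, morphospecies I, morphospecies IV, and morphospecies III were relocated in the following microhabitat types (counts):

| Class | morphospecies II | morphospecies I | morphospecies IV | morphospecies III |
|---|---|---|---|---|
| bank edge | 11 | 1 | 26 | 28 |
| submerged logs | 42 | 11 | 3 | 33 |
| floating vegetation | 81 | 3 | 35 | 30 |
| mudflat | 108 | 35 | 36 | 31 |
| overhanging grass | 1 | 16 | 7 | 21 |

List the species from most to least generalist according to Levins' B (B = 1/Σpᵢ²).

Proportions for morphospecies II (n=243): 11/243=0.0453, 42/243=0.1728, 81/243=0.3333, 108/243=0.4444, 1/243=0.0041
Proportions for morphospecies I (n=66): 1/66=0.0152, 11/66=0.1667, 3/66=0.0455, 35/66=0.5303, 16/66=0.2424
Proportions for morphospecies IV (n=107): 26/107=0.2430, 3/107=0.0280, 35/107=0.3271, 36/107=0.3364, 7/107=0.0654
Proportions for morphospecies III (n=143): 28/143=0.1958, 33/143=0.2308, 30/143=0.2098, 31/143=0.2168, 21/143=0.1469
Σp_IIᵢ² = 0.0453² + 0.1728² + 0.3333² + 0.4444² + 0.0041² = 0.002052 + 0.029860 + 0.111089 + 0.197491 + 0.000017 = 0.340509
B_II = 1 / 0.340509 = 2.9368
Σp_Iᵢ² = 0.0152² + 0.1667² + 0.0455² + 0.5303² + 0.2424² = 0.000231 + 0.027789 + 0.002070 + 0.281218 + 0.058758 = 0.370066
B_I = 1 / 0.370066 = 2.7022
Σp_IVᵢ² = 0.2430² + 0.0280² + 0.3271² + 0.3364² + 0.0654² = 0.059049 + 0.000784 + 0.106994 + 0.113165 + 0.004277 = 0.284269
B_IV = 1 / 0.284269 = 3.5178
Σp_IIIᵢ² = 0.1958² + 0.2308² + 0.2098² + 0.2168² + 0.1469² = 0.038338 + 0.053269 + 0.044016 + 0.047002 + 0.021580 = 0.204205
B_III = 1 / 0.204205 = 4.8970
Ranking by B (broadest → narrowest): morphospecies III (4.90) > morphospecies IV (3.52) > morphospecies II (2.94) > morphospecies I (2.70)

morphospecies III > morphospecies IV > morphospecies II > morphospecies I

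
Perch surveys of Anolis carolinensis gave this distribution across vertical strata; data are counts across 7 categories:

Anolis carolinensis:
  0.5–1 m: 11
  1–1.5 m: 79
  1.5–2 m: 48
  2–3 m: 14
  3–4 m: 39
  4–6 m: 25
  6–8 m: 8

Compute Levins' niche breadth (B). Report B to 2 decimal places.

Proportions for Anolis carolinensis (n=224): 11/224=0.0491, 79/224=0.3527, 48/224=0.2143, 14/224=0.0625, 39/224=0.1741, 25/224=0.1116, 8/224=0.0357
Σpᵢ² = 0.0491² + 0.3527² + 0.2143² + 0.0625² + 0.1741² + 0.1116² + 0.0357² = 0.002411 + 0.124397 + 0.045924 + 0.003906 + 0.030311 + 0.012455 + 0.001274 = 0.220678
B = 1 / 0.220678 = 4.5315

4.53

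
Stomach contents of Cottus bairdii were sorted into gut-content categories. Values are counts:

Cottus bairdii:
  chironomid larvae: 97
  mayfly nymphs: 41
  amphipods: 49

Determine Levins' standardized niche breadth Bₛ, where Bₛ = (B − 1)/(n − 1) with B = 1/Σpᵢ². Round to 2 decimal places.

0.80

Proportions for Cottus bairdii (n=187): 97/187=0.5187, 41/187=0.2193, 49/187=0.2620
Σpᵢ² = 0.5187² + 0.2193² + 0.2620² = 0.269050 + 0.048092 + 0.068644 = 0.385786
B = 1 / 0.385786 = 2.5921
Bₛ = (B − 1)/(n − 1) = (2.5921 − 1)/(3 − 1) = 1.5921/2 = 0.7961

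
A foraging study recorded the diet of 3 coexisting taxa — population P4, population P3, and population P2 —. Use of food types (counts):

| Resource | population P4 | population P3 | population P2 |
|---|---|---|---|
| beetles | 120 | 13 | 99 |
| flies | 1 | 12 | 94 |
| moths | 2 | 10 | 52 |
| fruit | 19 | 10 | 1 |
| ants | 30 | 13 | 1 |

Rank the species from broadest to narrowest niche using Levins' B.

Proportions for population P4 (n=172): 120/172=0.6977, 1/172=0.0058, 2/172=0.0116, 19/172=0.1105, 30/172=0.1744
Proportions for population P3 (n=58): 13/58=0.2241, 12/58=0.2069, 10/58=0.1724, 10/58=0.1724, 13/58=0.2241
Proportions for population P2 (n=247): 99/247=0.4008, 94/247=0.3806, 52/247=0.2105, 1/247=0.0040, 1/247=0.0040
Σp_P4ᵢ² = 0.6977² + 0.0058² + 0.0116² + 0.1105² + 0.1744² = 0.486785 + 0.000034 + 0.000135 + 0.012210 + 0.030415 = 0.529579
B_P4 = 1 / 0.529579 = 1.8883
Σp_P3ᵢ² = 0.2241² + 0.2069² + 0.1724² + 0.1724² + 0.2241² = 0.050221 + 0.042808 + 0.029722 + 0.029722 + 0.050221 = 0.202694
B_P3 = 1 / 0.202694 = 4.9335
Σp_P2ᵢ² = 0.4008² + 0.3806² + 0.2105² + 0.0040² + 0.0040² = 0.160641 + 0.144856 + 0.044310 + 0.000016 + 0.000016 = 0.349839
B_P2 = 1 / 0.349839 = 2.8585
Ranking by B (broadest → narrowest): population P3 (4.93) > population P2 (2.86) > population P4 (1.89)

population P3 > population P2 > population P4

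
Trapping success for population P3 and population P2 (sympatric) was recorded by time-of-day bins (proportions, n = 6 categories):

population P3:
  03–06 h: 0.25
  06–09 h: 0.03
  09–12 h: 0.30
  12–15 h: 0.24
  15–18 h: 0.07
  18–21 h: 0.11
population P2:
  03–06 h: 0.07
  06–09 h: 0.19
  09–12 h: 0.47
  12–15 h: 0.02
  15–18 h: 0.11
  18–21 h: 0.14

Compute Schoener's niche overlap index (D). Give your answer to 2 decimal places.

Σ|p₁ᵢ − p₂ᵢ| = 0.18 + 0.16 + 0.17 + 0.22 + 0.04 + 0.03 = 0.80
D = 1 − ½ × 0.80 = 1 − 0.400 = 0.6000

0.60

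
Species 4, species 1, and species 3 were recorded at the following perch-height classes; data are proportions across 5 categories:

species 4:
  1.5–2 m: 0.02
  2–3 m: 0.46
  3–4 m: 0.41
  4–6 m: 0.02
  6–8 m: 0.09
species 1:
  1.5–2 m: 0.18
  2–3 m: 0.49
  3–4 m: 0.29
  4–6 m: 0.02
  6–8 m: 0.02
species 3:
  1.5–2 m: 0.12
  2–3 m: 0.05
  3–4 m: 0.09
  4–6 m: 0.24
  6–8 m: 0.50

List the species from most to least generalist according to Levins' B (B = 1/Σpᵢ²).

species 3 > species 1 > species 4

Σp_4ᵢ² = 0.02² + 0.46² + 0.41² + 0.02² + 0.09² = 0.0004 + 0.2116 + 0.1681 + 0.0004 + 0.0081 = 0.3886
B_4 = 1 / 0.3886 = 2.5733
Σp_1ᵢ² = 0.18² + 0.49² + 0.29² + 0.02² + 0.02² = 0.0324 + 0.2401 + 0.0841 + 0.0004 + 0.0004 = 0.3574
B_1 = 1 / 0.3574 = 2.7980
Σp_3ᵢ² = 0.12² + 0.05² + 0.09² + 0.24² + 0.50² = 0.0144 + 0.0025 + 0.0081 + 0.0576 + 0.2500 = 0.3326
B_3 = 1 / 0.3326 = 3.0066
Ranking by B (broadest → narrowest): species 3 (3.01) > species 1 (2.80) > species 4 (2.57)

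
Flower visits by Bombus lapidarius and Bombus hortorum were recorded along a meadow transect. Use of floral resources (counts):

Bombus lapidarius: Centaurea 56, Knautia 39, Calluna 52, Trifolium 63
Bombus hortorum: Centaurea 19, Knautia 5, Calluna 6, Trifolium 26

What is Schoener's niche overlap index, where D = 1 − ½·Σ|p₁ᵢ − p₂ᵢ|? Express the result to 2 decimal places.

0.76

Proportions for Bombus lapidarius (n=210): 56/210=0.2667, 39/210=0.1857, 52/210=0.2476, 63/210=0.3000
Proportions for Bombus hortorum (n=56): 19/56=0.3393, 5/56=0.0893, 6/56=0.1071, 26/56=0.4643
Σ|p₁ᵢ − p₂ᵢ| = 0.0726 + 0.0964 + 0.1405 + 0.1643 = 0.4738
D = 1 − ½ × 0.4738 = 1 − 0.23690 = 0.76310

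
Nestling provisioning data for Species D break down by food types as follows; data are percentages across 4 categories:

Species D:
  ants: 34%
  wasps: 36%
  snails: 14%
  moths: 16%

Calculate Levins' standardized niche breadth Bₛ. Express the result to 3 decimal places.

Convert percentages to proportions (divide by 100).
Σpᵢ² = 0.34² + 0.36² + 0.14² + 0.16² = 0.1156 + 0.1296 + 0.0196 + 0.0256 = 0.2904
B = 1 / 0.2904 = 3.44353
Bₛ = (B − 1)/(n − 1) = (3.44353 − 1)/(4 − 1) = 2.44353/3 = 0.81451

0.815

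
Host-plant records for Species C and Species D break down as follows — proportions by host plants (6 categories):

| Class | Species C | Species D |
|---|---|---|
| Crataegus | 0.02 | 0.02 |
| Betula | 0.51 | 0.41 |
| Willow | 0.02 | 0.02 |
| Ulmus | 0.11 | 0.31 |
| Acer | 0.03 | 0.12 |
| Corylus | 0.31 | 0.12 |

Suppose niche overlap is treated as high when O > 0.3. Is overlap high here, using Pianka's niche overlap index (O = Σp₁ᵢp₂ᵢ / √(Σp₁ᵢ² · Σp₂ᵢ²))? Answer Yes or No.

Yes

Σ p₁ᵢp₂ᵢ = 0.0004 + 0.2091 + 0.0004 + 0.0341 + 0.0036 + 0.0372 = 0.2848
Σp_1ᵢ² = 0.02² + 0.51² + 0.02² + 0.11² + 0.03² + 0.31² = 0.0004 + 0.2601 + 0.0004 + 0.0121 + 0.0009 + 0.0961 = 0.3700
Σp_2ᵢ² = 0.02² + 0.41² + 0.02² + 0.31² + 0.12² + 0.12² = 0.0004 + 0.1681 + 0.0004 + 0.0961 + 0.0144 + 0.0144 = 0.2938
O = 0.2848 / √(0.3700 × 0.2938) = 0.2848 / 0.32971 = 0.8638
O = 0.8638 > 0.3 → Yes.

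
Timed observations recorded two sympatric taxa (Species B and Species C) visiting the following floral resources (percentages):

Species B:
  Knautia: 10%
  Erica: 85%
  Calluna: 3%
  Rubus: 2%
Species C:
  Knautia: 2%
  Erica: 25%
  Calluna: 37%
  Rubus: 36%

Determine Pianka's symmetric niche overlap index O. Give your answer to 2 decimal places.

Convert percentages to proportions (divide by 100).
Σ p₁ᵢp₂ᵢ = 0.0020 + 0.2125 + 0.0111 + 0.0072 = 0.2328
Σp_1ᵢ² = 0.10² + 0.85² + 0.03² + 0.02² = 0.0100 + 0.7225 + 0.0009 + 0.0004 = 0.7338
Σp_2ᵢ² = 0.02² + 0.25² + 0.37² + 0.36² = 0.0004 + 0.0625 + 0.1369 + 0.1296 = 0.3294
O = 0.2328 / √(0.7338 × 0.3294) = 0.2328 / 0.49164 = 0.4735

0.47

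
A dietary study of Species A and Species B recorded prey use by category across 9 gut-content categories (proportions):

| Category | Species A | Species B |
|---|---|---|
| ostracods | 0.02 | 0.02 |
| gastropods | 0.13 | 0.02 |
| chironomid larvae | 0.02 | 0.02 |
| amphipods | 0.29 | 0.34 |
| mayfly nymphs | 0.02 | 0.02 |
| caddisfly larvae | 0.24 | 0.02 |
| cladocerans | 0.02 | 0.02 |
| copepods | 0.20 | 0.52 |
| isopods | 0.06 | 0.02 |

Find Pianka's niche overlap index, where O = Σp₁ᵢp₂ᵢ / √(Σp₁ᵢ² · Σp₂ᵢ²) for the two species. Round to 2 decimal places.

0.76

Σ p₁ᵢp₂ᵢ = 0.0004 + 0.0026 + 0.0004 + 0.0986 + 0.0004 + 0.0048 + 0.0004 + 0.1040 + 0.0012 = 0.2128
Σp_1ᵢ² = 0.02² + 0.13² + 0.02² + 0.29² + 0.02² + 0.24² + 0.02² + 0.20² + 0.06² = 0.0004 + 0.0169 + 0.0004 + 0.0841 + 0.0004 + 0.0576 + 0.0004 + 0.0400 + 0.0036 = 0.2038
Σp_2ᵢ² = 0.02² + 0.02² + 0.02² + 0.34² + 0.02² + 0.02² + 0.02² + 0.52² + 0.02² = 0.0004 + 0.0004 + 0.0004 + 0.1156 + 0.0004 + 0.0004 + 0.0004 + 0.2704 + 0.0004 = 0.3888
O = 0.2128 / √(0.2038 × 0.3888) = 0.2128 / 0.28149 = 0.7560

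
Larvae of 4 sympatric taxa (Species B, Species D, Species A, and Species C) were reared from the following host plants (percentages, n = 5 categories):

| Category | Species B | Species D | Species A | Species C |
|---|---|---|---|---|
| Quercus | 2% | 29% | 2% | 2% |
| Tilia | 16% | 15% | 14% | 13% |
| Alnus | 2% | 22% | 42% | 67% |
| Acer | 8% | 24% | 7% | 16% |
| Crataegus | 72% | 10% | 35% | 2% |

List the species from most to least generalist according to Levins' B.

Convert percentages to proportions (divide by 100).
Σp_Bᵢ² = 0.02² + 0.16² + 0.02² + 0.08² + 0.72² = 0.0004 + 0.0256 + 0.0004 + 0.0064 + 0.5184 = 0.5512
B_B = 1 / 0.5512 = 1.8142
Σp_Dᵢ² = 0.29² + 0.15² + 0.22² + 0.24² + 0.10² = 0.0841 + 0.0225 + 0.0484 + 0.0576 + 0.0100 = 0.2226
B_D = 1 / 0.2226 = 4.4924
Σp_Aᵢ² = 0.02² + 0.14² + 0.42² + 0.07² + 0.35² = 0.0004 + 0.0196 + 0.1764 + 0.0049 + 0.1225 = 0.3238
B_A = 1 / 0.3238 = 3.0883
Σp_Cᵢ² = 0.02² + 0.13² + 0.67² + 0.16² + 0.02² = 0.0004 + 0.0169 + 0.4489 + 0.0256 + 0.0004 = 0.4922
B_C = 1 / 0.4922 = 2.0317
Ranking by B (broadest → narrowest): Species D (4.49) > Species A (3.09) > Species C (2.03) > Species B (1.81)

Species D > Species A > Species C > Species B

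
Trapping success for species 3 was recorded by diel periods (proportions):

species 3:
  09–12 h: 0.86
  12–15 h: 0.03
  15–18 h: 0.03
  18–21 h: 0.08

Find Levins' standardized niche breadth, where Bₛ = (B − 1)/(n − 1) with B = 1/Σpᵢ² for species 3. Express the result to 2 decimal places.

Σpᵢ² = 0.86² + 0.03² + 0.03² + 0.08² = 0.7396 + 0.0009 + 0.0009 + 0.0064 = 0.7478
B = 1 / 0.7478 = 1.3373
Bₛ = (B − 1)/(n − 1) = (1.3373 − 1)/(4 − 1) = 0.3373/3 = 0.1124

0.11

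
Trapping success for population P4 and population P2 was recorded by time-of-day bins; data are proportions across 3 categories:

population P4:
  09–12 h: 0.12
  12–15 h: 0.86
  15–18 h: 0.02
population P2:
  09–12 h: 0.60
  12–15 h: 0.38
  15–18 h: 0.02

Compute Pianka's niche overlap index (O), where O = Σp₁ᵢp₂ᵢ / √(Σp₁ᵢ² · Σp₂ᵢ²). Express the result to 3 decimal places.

Σ p₁ᵢp₂ᵢ = 0.0720 + 0.3268 + 0.0004 = 0.3992
Σp_1ᵢ² = 0.12² + 0.86² + 0.02² = 0.0144 + 0.7396 + 0.0004 = 0.7544
Σp_2ᵢ² = 0.60² + 0.38² + 0.02² = 0.3600 + 0.1444 + 0.0004 = 0.5048
O = 0.3992 / √(0.7544 × 0.5048) = 0.3992 / 0.617107 = 0.64689

0.647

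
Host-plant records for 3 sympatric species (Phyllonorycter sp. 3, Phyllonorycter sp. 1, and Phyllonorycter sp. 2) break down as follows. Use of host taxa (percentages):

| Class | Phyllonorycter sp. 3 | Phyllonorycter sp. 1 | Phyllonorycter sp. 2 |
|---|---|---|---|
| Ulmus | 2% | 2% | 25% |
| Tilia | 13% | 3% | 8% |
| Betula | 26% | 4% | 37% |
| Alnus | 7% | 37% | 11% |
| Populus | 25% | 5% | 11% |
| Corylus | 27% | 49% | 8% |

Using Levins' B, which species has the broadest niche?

Convert percentages to proportions (divide by 100).
Σp_3ᵢ² = 0.02² + 0.13² + 0.26² + 0.07² + 0.25² + 0.27² = 0.0004 + 0.0169 + 0.0676 + 0.0049 + 0.0625 + 0.0729 = 0.2252
B_3 = 1 / 0.2252 = 4.4405
Σp_1ᵢ² = 0.02² + 0.03² + 0.04² + 0.37² + 0.05² + 0.49² = 0.0004 + 0.0009 + 0.0016 + 0.1369 + 0.0025 + 0.2401 = 0.3824
B_1 = 1 / 0.3824 = 2.6151
Σp_2ᵢ² = 0.25² + 0.08² + 0.37² + 0.11² + 0.11² + 0.08² = 0.0625 + 0.0064 + 0.1369 + 0.0121 + 0.0121 + 0.0064 = 0.2364
B_2 = 1 / 0.2364 = 4.2301
Highest B → broadest niche (most generalist): Phyllonorycter sp. 3 (B = 4.44).

Phyllonorycter sp. 3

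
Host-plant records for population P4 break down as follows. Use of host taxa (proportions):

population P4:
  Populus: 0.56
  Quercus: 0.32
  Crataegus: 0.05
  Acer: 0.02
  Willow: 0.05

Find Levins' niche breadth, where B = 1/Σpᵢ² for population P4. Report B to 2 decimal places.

2.37

Σpᵢ² = 0.56² + 0.32² + 0.05² + 0.02² + 0.05² = 0.3136 + 0.1024 + 0.0025 + 0.0004 + 0.0025 = 0.4214
B = 1 / 0.4214 = 2.3730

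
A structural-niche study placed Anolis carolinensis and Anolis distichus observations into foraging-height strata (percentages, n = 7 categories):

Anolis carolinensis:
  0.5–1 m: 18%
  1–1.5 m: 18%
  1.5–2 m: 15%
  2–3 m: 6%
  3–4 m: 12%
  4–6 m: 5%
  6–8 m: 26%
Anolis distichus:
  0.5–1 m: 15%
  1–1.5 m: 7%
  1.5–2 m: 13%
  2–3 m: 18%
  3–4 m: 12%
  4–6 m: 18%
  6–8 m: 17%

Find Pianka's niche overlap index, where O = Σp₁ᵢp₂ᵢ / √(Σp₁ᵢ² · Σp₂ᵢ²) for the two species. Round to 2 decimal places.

Convert percentages to proportions (divide by 100).
Σ p₁ᵢp₂ᵢ = 0.0270 + 0.0126 + 0.0195 + 0.0108 + 0.0144 + 0.0090 + 0.0442 = 0.1375
Σp_1ᵢ² = 0.18² + 0.18² + 0.15² + 0.06² + 0.12² + 0.05² + 0.26² = 0.0324 + 0.0324 + 0.0225 + 0.0036 + 0.0144 + 0.0025 + 0.0676 = 0.1754
Σp_2ᵢ² = 0.15² + 0.07² + 0.13² + 0.18² + 0.12² + 0.18² + 0.17² = 0.0225 + 0.0049 + 0.0169 + 0.0324 + 0.0144 + 0.0324 + 0.0289 = 0.1524
O = 0.1375 / √(0.1754 × 0.1524) = 0.1375 / 0.16350 = 0.8410

0.84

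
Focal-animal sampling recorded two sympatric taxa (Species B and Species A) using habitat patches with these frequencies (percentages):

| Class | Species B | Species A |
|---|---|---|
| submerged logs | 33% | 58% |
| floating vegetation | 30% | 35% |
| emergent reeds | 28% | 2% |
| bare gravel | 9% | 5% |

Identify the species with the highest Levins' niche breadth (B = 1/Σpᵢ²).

Species B

Convert percentages to proportions (divide by 100).
Σp_Bᵢ² = 0.33² + 0.30² + 0.28² + 0.09² = 0.1089 + 0.0900 + 0.0784 + 0.0081 = 0.2854
B_B = 1 / 0.2854 = 3.5039
Σp_Aᵢ² = 0.58² + 0.35² + 0.02² + 0.05² = 0.3364 + 0.1225 + 0.0004 + 0.0025 = 0.4618
B_A = 1 / 0.4618 = 2.1654
Highest B → broadest niche (most generalist): Species B (B = 3.50).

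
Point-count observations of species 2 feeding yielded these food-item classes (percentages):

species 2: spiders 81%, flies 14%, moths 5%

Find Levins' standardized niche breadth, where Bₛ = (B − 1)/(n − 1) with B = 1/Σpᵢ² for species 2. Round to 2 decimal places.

0.24

Convert percentages to proportions (divide by 100).
Σpᵢ² = 0.81² + 0.14² + 0.05² = 0.6561 + 0.0196 + 0.0025 = 0.6782
B = 1 / 0.6782 = 1.4745
Bₛ = (B − 1)/(n − 1) = (1.4745 − 1)/(3 − 1) = 0.4745/2 = 0.2373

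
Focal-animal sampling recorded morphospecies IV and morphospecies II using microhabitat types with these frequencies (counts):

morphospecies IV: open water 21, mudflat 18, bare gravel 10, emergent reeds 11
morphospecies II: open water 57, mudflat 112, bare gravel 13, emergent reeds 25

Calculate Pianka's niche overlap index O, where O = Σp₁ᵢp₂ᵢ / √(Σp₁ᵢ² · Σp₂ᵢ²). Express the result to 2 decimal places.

0.89

Proportions for morphospecies IV (n=60): 21/60=0.3500, 18/60=0.3000, 10/60=0.1667, 11/60=0.1833
Proportions for morphospecies II (n=207): 57/207=0.2754, 112/207=0.5411, 13/207=0.0628, 25/207=0.1208
Σ p₁ᵢp₂ᵢ = 0.096390 + 0.162330 + 0.010469 + 0.022143 = 0.291332
Σp_1ᵢ² = 0.3500² + 0.3000² + 0.1667² + 0.1833² = 0.122500 + 0.090000 + 0.027789 + 0.033599 = 0.273888
Σp_2ᵢ² = 0.2754² + 0.5411² + 0.0628² + 0.1208² = 0.075845 + 0.292789 + 0.003944 + 0.014593 = 0.387171
O = 0.291332 / √(0.273888 × 0.387171) = 0.291332 / 0.3256401 = 0.8946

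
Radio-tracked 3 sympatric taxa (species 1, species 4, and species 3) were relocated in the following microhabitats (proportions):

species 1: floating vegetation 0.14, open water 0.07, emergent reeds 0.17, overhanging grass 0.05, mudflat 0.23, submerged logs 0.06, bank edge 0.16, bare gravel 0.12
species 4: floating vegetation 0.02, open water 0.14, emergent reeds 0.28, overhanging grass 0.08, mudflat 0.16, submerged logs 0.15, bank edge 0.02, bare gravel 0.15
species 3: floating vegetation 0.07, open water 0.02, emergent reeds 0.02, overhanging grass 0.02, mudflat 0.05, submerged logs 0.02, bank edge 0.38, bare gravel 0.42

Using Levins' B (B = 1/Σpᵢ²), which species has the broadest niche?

species 1

Σp_1ᵢ² = 0.14² + 0.07² + 0.17² + 0.05² + 0.23² + 0.06² + 0.16² + 0.12² = 0.0196 + 0.0049 + 0.0289 + 0.0025 + 0.0529 + 0.0036 + 0.0256 + 0.0144 = 0.1524
B_1 = 1 / 0.1524 = 6.5617
Σp_4ᵢ² = 0.02² + 0.14² + 0.28² + 0.08² + 0.16² + 0.15² + 0.02² + 0.15² = 0.0004 + 0.0196 + 0.0784 + 0.0064 + 0.0256 + 0.0225 + 0.0004 + 0.0225 = 0.1758
B_4 = 1 / 0.1758 = 5.6883
Σp_3ᵢ² = 0.07² + 0.02² + 0.02² + 0.02² + 0.05² + 0.02² + 0.38² + 0.42² = 0.0049 + 0.0004 + 0.0004 + 0.0004 + 0.0025 + 0.0004 + 0.1444 + 0.1764 = 0.3298
B_3 = 1 / 0.3298 = 3.0321
Highest B → broadest niche (most generalist): species 1 (B = 6.56).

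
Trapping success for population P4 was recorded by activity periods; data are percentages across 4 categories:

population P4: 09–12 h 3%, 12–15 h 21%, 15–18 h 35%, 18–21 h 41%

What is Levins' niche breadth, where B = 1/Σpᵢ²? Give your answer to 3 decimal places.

2.980

Convert percentages to proportions (divide by 100).
Σpᵢ² = 0.03² + 0.21² + 0.35² + 0.41² = 0.0009 + 0.0441 + 0.1225 + 0.1681 = 0.3356
B = 1 / 0.3356 = 2.97974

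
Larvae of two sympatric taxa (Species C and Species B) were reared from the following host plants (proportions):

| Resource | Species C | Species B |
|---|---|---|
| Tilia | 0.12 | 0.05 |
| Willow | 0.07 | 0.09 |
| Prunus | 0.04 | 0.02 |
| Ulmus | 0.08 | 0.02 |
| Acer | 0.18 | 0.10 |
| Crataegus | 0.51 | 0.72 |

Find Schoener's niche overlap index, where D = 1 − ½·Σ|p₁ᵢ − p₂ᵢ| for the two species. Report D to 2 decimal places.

Σ|p₁ᵢ − p₂ᵢ| = 0.07 + 0.02 + 0.02 + 0.06 + 0.08 + 0.21 = 0.46
D = 1 − ½ × 0.46 = 1 − 0.230 = 0.7700

0.77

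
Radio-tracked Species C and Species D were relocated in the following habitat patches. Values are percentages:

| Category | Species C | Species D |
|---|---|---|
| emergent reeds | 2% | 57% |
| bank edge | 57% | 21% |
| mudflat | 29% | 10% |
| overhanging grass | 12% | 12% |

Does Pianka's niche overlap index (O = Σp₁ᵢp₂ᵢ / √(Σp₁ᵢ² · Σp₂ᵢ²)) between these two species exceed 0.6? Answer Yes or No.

Convert percentages to proportions (divide by 100).
Σ p₁ᵢp₂ᵢ = 0.0114 + 0.1197 + 0.0290 + 0.0144 = 0.1745
Σp_1ᵢ² = 0.02² + 0.57² + 0.29² + 0.12² = 0.0004 + 0.3249 + 0.0841 + 0.0144 = 0.4238
Σp_2ᵢ² = 0.57² + 0.21² + 0.10² + 0.12² = 0.3249 + 0.0441 + 0.0100 + 0.0144 = 0.3934
O = 0.1745 / √(0.4238 × 0.3934) = 0.1745 / 0.40832 = 0.4274
O = 0.4274 < 0.6 → No.

No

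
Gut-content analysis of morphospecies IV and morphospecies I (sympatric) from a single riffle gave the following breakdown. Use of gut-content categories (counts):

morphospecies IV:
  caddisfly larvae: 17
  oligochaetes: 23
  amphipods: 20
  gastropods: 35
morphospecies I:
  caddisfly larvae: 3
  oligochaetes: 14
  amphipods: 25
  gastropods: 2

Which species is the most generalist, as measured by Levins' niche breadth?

morphospecies IV

Proportions for morphospecies IV (n=95): 17/95=0.1789, 23/95=0.2421, 20/95=0.2105, 35/95=0.3684
Proportions for morphospecies I (n=44): 3/44=0.0682, 14/44=0.3182, 25/44=0.5682, 2/44=0.0455
Σp_IVᵢ² = 0.1789² + 0.2421² + 0.2105² + 0.3684² = 0.032005 + 0.058612 + 0.044310 + 0.135719 = 0.270646
B_IV = 1 / 0.270646 = 3.6949
Σp_Iᵢ² = 0.0682² + 0.3182² + 0.5682² + 0.0455² = 0.004651 + 0.101251 + 0.322851 + 0.002070 = 0.430823
B_I = 1 / 0.430823 = 2.3211
Highest B → broadest niche (most generalist): morphospecies IV (B = 3.69).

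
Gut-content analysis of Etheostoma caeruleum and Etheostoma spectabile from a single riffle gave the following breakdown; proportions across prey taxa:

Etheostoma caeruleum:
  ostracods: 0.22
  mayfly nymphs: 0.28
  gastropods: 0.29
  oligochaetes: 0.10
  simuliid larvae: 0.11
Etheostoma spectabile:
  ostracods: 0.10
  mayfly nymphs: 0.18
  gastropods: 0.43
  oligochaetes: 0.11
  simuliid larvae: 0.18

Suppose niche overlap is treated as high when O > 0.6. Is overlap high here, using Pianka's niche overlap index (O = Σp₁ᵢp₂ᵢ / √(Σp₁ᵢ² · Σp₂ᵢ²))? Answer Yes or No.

Yes

Σ p₁ᵢp₂ᵢ = 0.0220 + 0.0504 + 0.1247 + 0.0110 + 0.0198 = 0.2279
Σp_1ᵢ² = 0.22² + 0.28² + 0.29² + 0.10² + 0.11² = 0.0484 + 0.0784 + 0.0841 + 0.0100 + 0.0121 = 0.2330
Σp_2ᵢ² = 0.10² + 0.18² + 0.43² + 0.11² + 0.18² = 0.0100 + 0.0324 + 0.1849 + 0.0121 + 0.0324 = 0.2718
O = 0.2279 / √(0.2330 × 0.2718) = 0.2279 / 0.25165 = 0.9056
O = 0.9056 > 0.6 → Yes.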